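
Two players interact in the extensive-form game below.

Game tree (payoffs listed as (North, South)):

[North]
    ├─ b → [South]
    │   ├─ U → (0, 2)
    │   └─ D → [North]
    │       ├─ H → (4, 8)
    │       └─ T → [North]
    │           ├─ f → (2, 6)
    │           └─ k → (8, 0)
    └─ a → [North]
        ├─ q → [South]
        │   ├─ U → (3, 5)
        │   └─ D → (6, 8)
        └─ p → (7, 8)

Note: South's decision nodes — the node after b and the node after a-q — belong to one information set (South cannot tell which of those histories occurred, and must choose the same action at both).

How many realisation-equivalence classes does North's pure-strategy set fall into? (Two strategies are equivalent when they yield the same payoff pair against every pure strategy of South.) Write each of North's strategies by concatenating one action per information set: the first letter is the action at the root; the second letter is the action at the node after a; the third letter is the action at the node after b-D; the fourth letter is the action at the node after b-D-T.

North has 16 pure strategies: bqHf, bqHk, bqTf, bqTk, bpHf, bpHk, bpTf, bpTk, aqHf, aqHk, aqTf, aqTk, apHf, apHk, apTf, apTk. Columns: U, D.
{bqHf, bqHk, bpHf, bpHk} → row (0,2) (4,8)
{bqTf, bpTf} → row (0,2) (2,6)
{bqTk, bpTk} → row (0,2) (8,0)
{aqHf, aqHk, aqTf, aqTk} → row (3,5) (6,8)
{apHf, apHk, apTf, apTk} → row (7,8) (7,8)
That's 5 distinct rows out of 16 strategies.

5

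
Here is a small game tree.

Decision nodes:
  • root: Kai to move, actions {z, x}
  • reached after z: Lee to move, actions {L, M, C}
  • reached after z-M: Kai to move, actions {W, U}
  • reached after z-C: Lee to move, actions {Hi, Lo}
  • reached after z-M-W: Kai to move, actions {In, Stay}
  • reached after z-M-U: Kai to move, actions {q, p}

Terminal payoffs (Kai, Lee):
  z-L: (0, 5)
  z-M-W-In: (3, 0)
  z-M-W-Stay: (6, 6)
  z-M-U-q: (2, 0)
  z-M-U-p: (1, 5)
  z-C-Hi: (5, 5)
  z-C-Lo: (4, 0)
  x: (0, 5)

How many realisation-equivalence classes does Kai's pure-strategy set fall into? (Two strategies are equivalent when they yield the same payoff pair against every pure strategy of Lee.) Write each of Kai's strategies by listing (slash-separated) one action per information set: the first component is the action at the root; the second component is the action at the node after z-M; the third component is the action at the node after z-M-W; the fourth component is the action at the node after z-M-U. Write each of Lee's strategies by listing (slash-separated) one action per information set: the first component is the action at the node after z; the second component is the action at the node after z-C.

Kai has 16 pure strategies: z/W/In/q, z/W/In/p, z/W/Stay/q, z/W/Stay/p, z/U/In/q, z/U/In/p, z/U/Stay/q, z/U/Stay/p, x/W/In/q, x/W/In/p, x/W/Stay/q, x/W/Stay/p, x/U/In/q, x/U/In/p, x/U/Stay/q, x/U/Stay/p. Columns: L/Hi, L/Lo, M/Hi, M/Lo, C/Hi, C/Lo.
{z/W/In/q, z/W/In/p} → row (0,5) (0,5) (3,0) (3,0) (5,5) (4,0)
{z/W/Stay/q, z/W/Stay/p} → row (0,5) (0,5) (6,6) (6,6) (5,5) (4,0)
{z/U/In/q, z/U/Stay/q} → row (0,5) (0,5) (2,0) (2,0) (5,5) (4,0)
{z/U/In/p, z/U/Stay/p} → row (0,5) (0,5) (1,5) (1,5) (5,5) (4,0)
{x/W/In/q, x/W/In/p, x/W/Stay/q, x/W/Stay/p, x/U/In/q, x/U/In/p, x/U/Stay/q, x/U/Stay/p} → row (0,5) (0,5) (0,5) (0,5) (0,5) (0,5)
That's 5 distinct rows out of 16 strategies.

5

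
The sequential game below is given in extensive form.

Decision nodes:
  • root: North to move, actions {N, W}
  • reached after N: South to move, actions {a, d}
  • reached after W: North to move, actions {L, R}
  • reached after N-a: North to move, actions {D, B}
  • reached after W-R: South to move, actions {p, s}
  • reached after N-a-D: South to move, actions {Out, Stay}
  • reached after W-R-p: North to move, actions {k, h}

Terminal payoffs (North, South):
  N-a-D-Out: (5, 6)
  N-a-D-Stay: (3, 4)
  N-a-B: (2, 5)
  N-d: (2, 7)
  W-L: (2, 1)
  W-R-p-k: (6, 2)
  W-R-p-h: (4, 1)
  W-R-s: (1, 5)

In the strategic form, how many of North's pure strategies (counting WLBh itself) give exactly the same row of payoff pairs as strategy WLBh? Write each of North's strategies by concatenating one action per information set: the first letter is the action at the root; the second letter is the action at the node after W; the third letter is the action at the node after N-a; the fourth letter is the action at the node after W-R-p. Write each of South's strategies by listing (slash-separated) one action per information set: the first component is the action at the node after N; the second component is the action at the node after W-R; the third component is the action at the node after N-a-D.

4

Row for WLBh (columns a/p/Out, a/p/Stay, a/s/Out, a/s/Stay, d/p/Out, d/p/Stay, d/s/Out, d/s/Stay): (2,1) (2,1) (2,1) (2,1) (2,1) (2,1) (2,1) (2,1).
Under WLBh, North's choice at the node after N-a and at the node after W-R-p can never be reached regardless of what South does, so varying those choices leaves every outcome unchanged.
Holding the reachable choices fixed and varying the unreachable ones freely already gives 2 × 2 = 4 equivalent strategies.
No other strategy reproduces this row, so those 4 are the full class: WLDk, WLDh, WLBk, WLBh.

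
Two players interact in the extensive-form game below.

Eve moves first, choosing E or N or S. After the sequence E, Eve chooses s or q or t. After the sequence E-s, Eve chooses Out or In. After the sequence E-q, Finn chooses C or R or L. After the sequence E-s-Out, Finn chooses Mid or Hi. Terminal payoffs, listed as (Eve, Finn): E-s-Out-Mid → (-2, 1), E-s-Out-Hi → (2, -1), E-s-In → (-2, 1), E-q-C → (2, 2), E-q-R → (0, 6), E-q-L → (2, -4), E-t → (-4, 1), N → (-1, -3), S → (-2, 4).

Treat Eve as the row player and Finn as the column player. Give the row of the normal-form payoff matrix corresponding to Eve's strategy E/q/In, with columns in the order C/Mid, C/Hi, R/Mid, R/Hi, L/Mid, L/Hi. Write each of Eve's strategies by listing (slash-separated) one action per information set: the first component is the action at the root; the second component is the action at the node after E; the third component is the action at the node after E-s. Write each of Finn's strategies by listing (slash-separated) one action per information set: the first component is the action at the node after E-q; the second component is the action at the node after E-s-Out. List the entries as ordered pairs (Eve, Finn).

(2,2) (2,2) (0,6) (0,6) (2,-4) (2,-4)

vs C/Mid: Eve plays E → Eve plays q at [E] → Finn plays C at [E-q] → (2, 2)
vs C/Hi: Eve plays E → Eve plays q at [E] → Finn plays C at [E-q] → (2, 2)
vs R/Mid: Eve plays E → Eve plays q at [E] → Finn plays R at [E-q] → (0, 6)
vs R/Hi: Eve plays E → Eve plays q at [E] → Finn plays R at [E-q] → (0, 6)
vs L/Mid: Eve plays E → Eve plays q at [E] → Finn plays L at [E-q] → (2, -4)
vs L/Hi: Eve plays E → Eve plays q at [E] → Finn plays L at [E-q] → (2, -4)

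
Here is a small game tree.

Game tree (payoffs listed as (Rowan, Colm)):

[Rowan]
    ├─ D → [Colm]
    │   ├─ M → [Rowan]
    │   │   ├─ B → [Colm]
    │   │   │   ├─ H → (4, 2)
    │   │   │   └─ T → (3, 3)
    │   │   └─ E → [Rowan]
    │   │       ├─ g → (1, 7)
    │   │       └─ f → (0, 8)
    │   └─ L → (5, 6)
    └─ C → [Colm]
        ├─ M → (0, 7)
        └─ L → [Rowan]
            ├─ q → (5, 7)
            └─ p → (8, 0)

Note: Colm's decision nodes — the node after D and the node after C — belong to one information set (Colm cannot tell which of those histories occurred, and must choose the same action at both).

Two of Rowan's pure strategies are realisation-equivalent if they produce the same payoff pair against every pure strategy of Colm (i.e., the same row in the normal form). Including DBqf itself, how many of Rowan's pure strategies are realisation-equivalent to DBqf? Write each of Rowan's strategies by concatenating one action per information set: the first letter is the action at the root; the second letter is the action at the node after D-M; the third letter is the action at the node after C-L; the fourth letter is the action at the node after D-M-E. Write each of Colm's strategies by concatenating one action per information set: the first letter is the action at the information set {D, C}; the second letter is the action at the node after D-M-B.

4

Row for DBqf (columns MH, MT, LH, LT): (4,2) (3,3) (5,6) (5,6).
Under DBqf, Rowan's choice at the node after C-L and at the node after D-M-E can never be reached regardless of what Colm does, so varying those choices leaves every outcome unchanged.
Holding the reachable choices fixed and varying the unreachable ones freely already gives 2 × 2 = 4 equivalent strategies.
No other strategy reproduces this row, so those 4 are the full class: DBqg, DBqf, DBpg, DBpf.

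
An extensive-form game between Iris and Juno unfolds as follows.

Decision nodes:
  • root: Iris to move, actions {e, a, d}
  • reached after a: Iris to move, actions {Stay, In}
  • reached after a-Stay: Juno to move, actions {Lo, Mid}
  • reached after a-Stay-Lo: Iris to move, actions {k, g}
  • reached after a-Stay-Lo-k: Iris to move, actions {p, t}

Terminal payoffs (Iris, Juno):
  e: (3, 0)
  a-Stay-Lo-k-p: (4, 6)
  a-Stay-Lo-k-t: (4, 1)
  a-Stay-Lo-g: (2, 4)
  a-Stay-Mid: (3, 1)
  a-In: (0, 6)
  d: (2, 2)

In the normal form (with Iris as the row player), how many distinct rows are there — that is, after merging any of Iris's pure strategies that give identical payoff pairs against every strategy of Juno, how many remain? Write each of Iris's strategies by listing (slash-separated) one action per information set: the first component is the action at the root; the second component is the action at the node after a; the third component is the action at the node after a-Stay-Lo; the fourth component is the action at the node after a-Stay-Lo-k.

6

Iris has 24 pure strategies: e/Stay/k/p, e/Stay/k/t, e/Stay/g/p, e/Stay/g/t, e/In/k/p, e/In/k/t, e/In/g/p, e/In/g/t, a/Stay/k/p, a/Stay/k/t, a/Stay/g/p, a/Stay/g/t, a/In/k/p, a/In/k/t, a/In/g/p, a/In/g/t, d/Stay/k/p, d/Stay/k/t, d/Stay/g/p, d/Stay/g/t, d/In/k/p, d/In/k/t, d/In/g/p, d/In/g/t. Columns: Lo, Mid.
{e/Stay/k/p, e/Stay/k/t, e/Stay/g/p, e/Stay/g/t, e/In/k/p, e/In/k/t, e/In/g/p, e/In/g/t} → row (3,0) (3,0)
{a/Stay/k/p} → row (4,6) (3,1)
{a/Stay/k/t} → row (4,1) (3,1)
{a/Stay/g/p, a/Stay/g/t} → row (2,4) (3,1)
{a/In/k/p, a/In/k/t, a/In/g/p, a/In/g/t} → row (0,6) (0,6)
{d/Stay/k/p, d/Stay/k/t, d/Stay/g/p, d/Stay/g/t, d/In/k/p, d/In/k/t, d/In/g/p, d/In/g/t} → row (2,2) (2,2)
That's 6 distinct rows out of 24 strategies.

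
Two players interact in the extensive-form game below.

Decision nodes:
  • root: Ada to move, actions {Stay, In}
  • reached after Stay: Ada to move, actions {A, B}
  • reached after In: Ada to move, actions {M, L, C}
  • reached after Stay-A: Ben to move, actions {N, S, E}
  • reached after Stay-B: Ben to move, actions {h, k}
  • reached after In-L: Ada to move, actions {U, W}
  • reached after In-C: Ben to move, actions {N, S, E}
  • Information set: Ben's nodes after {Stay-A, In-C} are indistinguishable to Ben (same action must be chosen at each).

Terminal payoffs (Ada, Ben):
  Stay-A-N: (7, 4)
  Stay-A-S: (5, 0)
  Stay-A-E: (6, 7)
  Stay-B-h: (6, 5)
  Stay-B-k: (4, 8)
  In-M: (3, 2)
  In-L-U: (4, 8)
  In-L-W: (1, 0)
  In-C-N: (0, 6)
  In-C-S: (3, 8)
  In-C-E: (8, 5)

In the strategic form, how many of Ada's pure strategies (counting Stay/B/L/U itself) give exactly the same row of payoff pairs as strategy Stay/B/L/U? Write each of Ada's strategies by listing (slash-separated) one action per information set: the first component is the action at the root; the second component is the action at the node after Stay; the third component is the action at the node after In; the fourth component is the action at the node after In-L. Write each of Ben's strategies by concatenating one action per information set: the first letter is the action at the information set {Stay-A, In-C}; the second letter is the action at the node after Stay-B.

6

Row for Stay/B/L/U (columns Nh, Nk, Sh, Sk, Eh, Ek): (6,5) (4,8) (6,5) (4,8) (6,5) (4,8).
Under Stay/B/L/U, Ada's choice at the node after In and at the node after In-L can never be reached regardless of what Ben does, so varying those choices leaves every outcome unchanged.
Holding the reachable choices fixed and varying the unreachable ones freely already gives 3 × 2 = 6 equivalent strategies.
No other strategy reproduces this row, so those 6 are the full class: Stay/B/M/U, Stay/B/M/W, Stay/B/L/U, Stay/B/L/W, Stay/B/C/U, Stay/B/C/W.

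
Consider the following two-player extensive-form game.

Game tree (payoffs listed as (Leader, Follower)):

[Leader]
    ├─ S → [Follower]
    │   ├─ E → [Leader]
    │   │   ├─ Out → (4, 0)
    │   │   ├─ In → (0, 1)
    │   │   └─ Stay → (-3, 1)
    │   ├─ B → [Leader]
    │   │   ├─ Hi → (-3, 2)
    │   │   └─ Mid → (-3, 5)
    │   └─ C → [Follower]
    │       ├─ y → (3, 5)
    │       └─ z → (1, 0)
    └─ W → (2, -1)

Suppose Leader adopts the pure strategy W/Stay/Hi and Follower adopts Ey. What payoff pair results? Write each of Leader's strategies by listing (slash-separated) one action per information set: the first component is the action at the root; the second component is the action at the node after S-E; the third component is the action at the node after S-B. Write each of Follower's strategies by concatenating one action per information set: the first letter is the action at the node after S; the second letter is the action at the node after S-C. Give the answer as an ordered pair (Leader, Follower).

Trace the play path from the root:
  Leader plays W
→ terminal payoff (2, -1).
(Leader's choice at the node after S-E is never reached on this path, so it doesn't affect the outcome.)

(2, -1)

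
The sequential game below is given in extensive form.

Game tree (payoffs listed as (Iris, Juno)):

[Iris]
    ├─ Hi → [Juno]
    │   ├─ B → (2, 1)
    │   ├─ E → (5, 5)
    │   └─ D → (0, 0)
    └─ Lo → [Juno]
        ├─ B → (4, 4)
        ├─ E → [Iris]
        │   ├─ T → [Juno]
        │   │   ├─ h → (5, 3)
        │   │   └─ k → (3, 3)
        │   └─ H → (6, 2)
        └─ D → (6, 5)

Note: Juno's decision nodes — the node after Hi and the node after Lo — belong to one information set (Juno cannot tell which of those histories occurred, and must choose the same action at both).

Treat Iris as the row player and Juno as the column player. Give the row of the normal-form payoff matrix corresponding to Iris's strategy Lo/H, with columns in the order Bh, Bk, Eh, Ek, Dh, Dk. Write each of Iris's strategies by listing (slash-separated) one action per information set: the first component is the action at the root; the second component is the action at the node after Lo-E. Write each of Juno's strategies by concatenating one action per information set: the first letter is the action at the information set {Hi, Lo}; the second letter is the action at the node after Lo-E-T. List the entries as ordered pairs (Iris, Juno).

(4,4) (4,4) (6,2) (6,2) (6,5) (6,5)

vs Bh: Iris plays Lo → Juno plays B at [Lo] → (4, 4)
vs Bk: Iris plays Lo → Juno plays B at [Lo] → (4, 4)
vs Eh: Iris plays Lo → Juno plays E at [Lo] → Iris plays H at [Lo-E] → (6, 2)
vs Ek: Iris plays Lo → Juno plays E at [Lo] → Iris plays H at [Lo-E] → (6, 2)
vs Dh: Iris plays Lo → Juno plays D at [Lo] → (6, 5)
vs Dk: Iris plays Lo → Juno plays D at [Lo] → (6, 5)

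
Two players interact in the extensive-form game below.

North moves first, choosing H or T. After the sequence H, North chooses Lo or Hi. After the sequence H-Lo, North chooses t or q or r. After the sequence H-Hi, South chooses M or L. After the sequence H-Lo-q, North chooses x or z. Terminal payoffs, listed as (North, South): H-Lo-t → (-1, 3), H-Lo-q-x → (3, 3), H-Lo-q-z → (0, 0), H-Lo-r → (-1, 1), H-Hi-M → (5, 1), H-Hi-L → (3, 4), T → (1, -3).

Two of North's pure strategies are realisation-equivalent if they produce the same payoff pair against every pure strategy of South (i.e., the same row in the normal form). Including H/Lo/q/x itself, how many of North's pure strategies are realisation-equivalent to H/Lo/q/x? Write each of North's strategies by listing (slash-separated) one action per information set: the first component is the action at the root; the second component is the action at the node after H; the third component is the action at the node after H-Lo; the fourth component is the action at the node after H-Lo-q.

1

Row for H/Lo/q/x (columns M, L): (3,3) (3,3).
Every one of North's information sets is on the play path for some reply by South when North follows H/Lo/q/x.
Changing the action at any of them therefore changes at least one column, so only H/Lo/q/x itself gives this row.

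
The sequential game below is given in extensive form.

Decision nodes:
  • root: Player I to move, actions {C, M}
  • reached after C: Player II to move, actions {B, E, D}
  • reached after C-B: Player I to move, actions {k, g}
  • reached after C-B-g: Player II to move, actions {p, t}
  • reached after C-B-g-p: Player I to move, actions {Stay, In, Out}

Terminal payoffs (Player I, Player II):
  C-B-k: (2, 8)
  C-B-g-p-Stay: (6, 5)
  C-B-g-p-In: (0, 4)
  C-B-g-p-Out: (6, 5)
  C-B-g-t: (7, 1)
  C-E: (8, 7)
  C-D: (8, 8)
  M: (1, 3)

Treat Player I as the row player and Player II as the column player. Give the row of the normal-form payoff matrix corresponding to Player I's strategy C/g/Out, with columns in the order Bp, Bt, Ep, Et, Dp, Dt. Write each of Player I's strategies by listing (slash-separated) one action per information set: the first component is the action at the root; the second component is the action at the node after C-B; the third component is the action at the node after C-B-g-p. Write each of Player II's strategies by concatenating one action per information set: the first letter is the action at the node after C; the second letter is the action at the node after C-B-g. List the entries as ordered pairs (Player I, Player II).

vs Bp: Player I plays C → Player II plays B at [C] → Player I plays g at [C-B] → Player II plays p at [C-B-g] → Player I plays Out at [C-B-g-p] → (6, 5)
vs Bt: Player I plays C → Player II plays B at [C] → Player I plays g at [C-B] → Player II plays t at [C-B-g] → (7, 1)
vs Ep: Player I plays C → Player II plays E at [C] → (8, 7)
vs Et: Player I plays C → Player II plays E at [C] → (8, 7)
vs Dp: Player I plays C → Player II plays D at [C] → (8, 8)
vs Dt: Player I plays C → Player II plays D at [C] → (8, 8)

(6,5) (7,1) (8,7) (8,7) (8,8) (8,8)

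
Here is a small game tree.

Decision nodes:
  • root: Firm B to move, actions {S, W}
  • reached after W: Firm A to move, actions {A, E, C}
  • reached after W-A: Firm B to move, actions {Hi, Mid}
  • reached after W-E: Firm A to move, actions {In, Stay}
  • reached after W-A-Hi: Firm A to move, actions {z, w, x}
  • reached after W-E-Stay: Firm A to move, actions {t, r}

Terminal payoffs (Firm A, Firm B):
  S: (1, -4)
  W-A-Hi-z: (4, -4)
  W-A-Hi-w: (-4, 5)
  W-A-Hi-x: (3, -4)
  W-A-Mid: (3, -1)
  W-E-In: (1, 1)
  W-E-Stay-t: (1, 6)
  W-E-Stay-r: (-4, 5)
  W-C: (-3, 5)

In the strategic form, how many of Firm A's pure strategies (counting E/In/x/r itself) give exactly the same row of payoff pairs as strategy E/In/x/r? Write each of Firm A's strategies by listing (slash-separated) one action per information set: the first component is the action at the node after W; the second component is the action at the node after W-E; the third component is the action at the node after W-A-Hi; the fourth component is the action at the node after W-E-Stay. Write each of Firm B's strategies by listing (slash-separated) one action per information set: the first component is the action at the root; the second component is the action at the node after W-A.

6

Row for E/In/x/r (columns S/Hi, S/Mid, W/Hi, W/Mid): (1,-4) (1,-4) (1,1) (1,1).
Under E/In/x/r, Firm A's choice at the node after W-A-Hi and at the node after W-E-Stay can never be reached regardless of what Firm B does, so varying those choices leaves every outcome unchanged.
Holding the reachable choices fixed and varying the unreachable ones freely already gives 3 × 2 = 6 equivalent strategies.
No other strategy reproduces this row, so those 6 are the full class: E/In/z/t, E/In/z/r, E/In/w/t, E/In/w/r, E/In/x/t, E/In/x/r.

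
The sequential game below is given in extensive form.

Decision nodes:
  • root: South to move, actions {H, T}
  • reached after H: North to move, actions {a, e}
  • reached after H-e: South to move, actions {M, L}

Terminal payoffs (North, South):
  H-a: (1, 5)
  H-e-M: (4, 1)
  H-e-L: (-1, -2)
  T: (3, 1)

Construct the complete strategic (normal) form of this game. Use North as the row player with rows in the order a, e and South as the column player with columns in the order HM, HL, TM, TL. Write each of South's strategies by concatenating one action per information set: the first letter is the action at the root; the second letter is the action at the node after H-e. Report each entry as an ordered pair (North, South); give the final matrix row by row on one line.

Row a: HM→(1,5), HL→(1,5), TM→(3,1), TL→(3,1)
Row e: HM→(4,1), HL→(-1,-2), TM→(3,1), TL→(3,1)

a: (1,5) (1,5) (3,1) (3,1) | e: (4,1) (-1,-2) (3,1) (3,1)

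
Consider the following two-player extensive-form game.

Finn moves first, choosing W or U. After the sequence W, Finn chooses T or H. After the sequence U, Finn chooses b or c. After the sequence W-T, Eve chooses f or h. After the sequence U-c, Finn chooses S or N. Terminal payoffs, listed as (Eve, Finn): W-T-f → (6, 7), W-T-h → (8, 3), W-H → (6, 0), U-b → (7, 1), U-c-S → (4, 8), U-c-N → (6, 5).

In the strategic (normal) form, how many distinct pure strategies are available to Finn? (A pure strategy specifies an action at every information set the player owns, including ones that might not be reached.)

16

Finn owns the root with actions {W, U} — two choices.
Finn owns the node after W with actions {T, H} — two choices.
Finn owns the node after U with actions {b, c} — two choices.
Finn owns the node after U-c with actions {S, N} — two choices.
A pure strategy fixes one action at each information set independently, so the count is the product 2 × 2 × 2 × 2 = 16.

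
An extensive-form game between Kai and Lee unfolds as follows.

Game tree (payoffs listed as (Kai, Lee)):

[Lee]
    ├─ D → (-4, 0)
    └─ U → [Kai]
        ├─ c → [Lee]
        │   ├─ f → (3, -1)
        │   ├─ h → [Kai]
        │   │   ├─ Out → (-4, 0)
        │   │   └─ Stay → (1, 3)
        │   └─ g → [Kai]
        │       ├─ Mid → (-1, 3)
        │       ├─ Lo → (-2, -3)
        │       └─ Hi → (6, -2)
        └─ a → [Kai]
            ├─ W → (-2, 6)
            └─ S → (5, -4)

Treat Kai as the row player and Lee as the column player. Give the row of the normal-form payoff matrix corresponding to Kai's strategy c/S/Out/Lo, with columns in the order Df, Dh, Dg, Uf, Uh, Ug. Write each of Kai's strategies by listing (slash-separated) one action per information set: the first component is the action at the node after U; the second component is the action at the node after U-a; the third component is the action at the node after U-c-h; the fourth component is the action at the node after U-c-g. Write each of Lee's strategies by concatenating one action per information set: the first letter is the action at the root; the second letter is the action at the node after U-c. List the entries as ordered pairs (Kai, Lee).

(-4,0) (-4,0) (-4,0) (3,-1) (-4,0) (-2,-3)

vs Df: Lee plays D → (-4, 0)
vs Dh: Lee plays D → (-4, 0)
vs Dg: Lee plays D → (-4, 0)
vs Uf: Lee plays U → Kai plays c at [U] → Lee plays f at [U-c] → (3, -1)
vs Uh: Lee plays U → Kai plays c at [U] → Lee plays h at [U-c] → Kai plays Out at [U-c-h] → (-4, 0)
vs Ug: Lee plays U → Kai plays c at [U] → Lee plays g at [U-c] → Kai plays Lo at [U-c-g] → (-2, -3)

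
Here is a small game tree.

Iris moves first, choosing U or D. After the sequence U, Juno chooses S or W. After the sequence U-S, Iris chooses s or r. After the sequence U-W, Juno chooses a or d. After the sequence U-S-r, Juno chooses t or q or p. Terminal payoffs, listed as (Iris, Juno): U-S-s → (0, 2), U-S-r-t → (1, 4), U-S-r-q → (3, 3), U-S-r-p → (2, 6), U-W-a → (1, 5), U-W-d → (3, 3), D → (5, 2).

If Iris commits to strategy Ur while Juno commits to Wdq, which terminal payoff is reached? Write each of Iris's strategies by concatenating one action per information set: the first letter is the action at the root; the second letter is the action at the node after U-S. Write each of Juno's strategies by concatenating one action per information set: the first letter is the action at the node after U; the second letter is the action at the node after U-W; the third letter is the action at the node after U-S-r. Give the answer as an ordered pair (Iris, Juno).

(3, 3)

Trace the play path from the root:
  Iris plays U
  Juno plays W at [U]
  Juno plays d at [U-W]
→ terminal payoff (3, 3).
(Iris's choice at the node after U-S is never reached on this path, so it doesn't affect the outcome.)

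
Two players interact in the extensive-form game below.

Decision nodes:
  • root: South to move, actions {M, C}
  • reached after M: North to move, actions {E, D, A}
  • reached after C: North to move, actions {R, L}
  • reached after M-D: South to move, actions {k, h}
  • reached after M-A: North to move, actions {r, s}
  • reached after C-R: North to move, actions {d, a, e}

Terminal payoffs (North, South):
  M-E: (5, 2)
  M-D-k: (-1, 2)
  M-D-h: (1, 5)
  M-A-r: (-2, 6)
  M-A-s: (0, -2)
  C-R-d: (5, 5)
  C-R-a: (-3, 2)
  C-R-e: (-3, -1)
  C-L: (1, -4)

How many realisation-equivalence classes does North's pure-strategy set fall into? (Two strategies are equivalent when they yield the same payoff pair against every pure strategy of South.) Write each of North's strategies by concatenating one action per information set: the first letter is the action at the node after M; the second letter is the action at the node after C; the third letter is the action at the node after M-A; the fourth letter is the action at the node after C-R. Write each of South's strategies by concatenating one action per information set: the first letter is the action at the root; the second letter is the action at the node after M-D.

North has 36 pure strategies: ERrd, ERra, ERre, ERsd, ERsa, ERse, ELrd, ELra, ELre, ELsd, ELsa, ELse, DRrd, DRra, DRre, DRsd, DRsa, DRse, DLrd, DLra, DLre, DLsd, DLsa, DLse, ARrd, ARra, ARre, ARsd, ARsa, ARse, ALrd, ALra, ALre, ALsd, ALsa, ALse. Columns: Mk, Mh, Ck, Ch.
{ERrd, ERsd} → row (5,2) (5,2) (5,5) (5,5)
{ERra, ERsa} → row (5,2) (5,2) (-3,2) (-3,2)
{ERre, ERse} → row (5,2) (5,2) (-3,-1) (-3,-1)
{ELrd, ELra, ELre, ELsd, ELsa, ELse} → row (5,2) (5,2) (1,-4) (1,-4)
{DRrd, DRsd} → row (-1,2) (1,5) (5,5) (5,5)
{DRra, DRsa} → row (-1,2) (1,5) (-3,2) (-3,2)
{DRre, DRse} → row (-1,2) (1,5) (-3,-1) (-3,-1)
{DLrd, DLra, DLre, DLsd, DLsa, DLse} → row (-1,2) (1,5) (1,-4) (1,-4)
{ARrd} → row (-2,6) (-2,6) (5,5) (5,5)
{ARra} → row (-2,6) (-2,6) (-3,2) (-3,2)
{ARre} → row (-2,6) (-2,6) (-3,-1) (-3,-1)
{ARsd} → row (0,-2) (0,-2) (5,5) (5,5)
{ARsa} → row (0,-2) (0,-2) (-3,2) (-3,2)
{ARse} → row (0,-2) (0,-2) (-3,-1) (-3,-1)
{ALrd, ALra, ALre} → row (-2,6) (-2,6) (1,-4) (1,-4)
{ALsd, ALsa, ALse} → row (0,-2) (0,-2) (1,-4) (1,-4)
That's 16 distinct rows out of 36 strategies.

16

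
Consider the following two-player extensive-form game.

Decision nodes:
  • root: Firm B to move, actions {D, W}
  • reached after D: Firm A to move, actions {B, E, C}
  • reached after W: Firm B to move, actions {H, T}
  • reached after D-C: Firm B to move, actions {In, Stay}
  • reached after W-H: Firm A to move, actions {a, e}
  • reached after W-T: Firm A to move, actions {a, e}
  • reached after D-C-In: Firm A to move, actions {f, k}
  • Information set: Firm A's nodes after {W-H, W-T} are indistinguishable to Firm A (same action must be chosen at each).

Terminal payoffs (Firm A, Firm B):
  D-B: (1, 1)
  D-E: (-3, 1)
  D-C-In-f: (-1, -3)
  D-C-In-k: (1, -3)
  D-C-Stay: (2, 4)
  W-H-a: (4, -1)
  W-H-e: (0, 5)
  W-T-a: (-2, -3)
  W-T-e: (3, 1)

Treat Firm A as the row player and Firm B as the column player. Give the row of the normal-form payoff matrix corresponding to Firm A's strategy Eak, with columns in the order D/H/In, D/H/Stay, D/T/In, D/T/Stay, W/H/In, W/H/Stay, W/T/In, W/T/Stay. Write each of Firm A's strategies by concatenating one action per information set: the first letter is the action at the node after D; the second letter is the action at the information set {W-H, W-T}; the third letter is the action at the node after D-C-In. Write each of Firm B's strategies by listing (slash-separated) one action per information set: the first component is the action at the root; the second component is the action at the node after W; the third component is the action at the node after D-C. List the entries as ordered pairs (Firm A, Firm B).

vs D/H/In: Firm B plays D → Firm A plays E at [D] → (-3, 1)
vs D/H/Stay: Firm B plays D → Firm A plays E at [D] → (-3, 1)
vs D/T/In: Firm B plays D → Firm A plays E at [D] → (-3, 1)
vs D/T/Stay: Firm B plays D → Firm A plays E at [D] → (-3, 1)
vs W/H/In: Firm B plays W → Firm B plays H at [W] → Firm A plays a at [W-H] → (4, -1)
vs W/H/Stay: Firm B plays W → Firm B plays H at [W] → Firm A plays a at [W-H] → (4, -1)
vs W/T/In: Firm B plays W → Firm B plays T at [W] → Firm A plays a at [W-T] → (-2, -3)
vs W/T/Stay: Firm B plays W → Firm B plays T at [W] → Firm A plays a at [W-T] → (-2, -3)

(-3,1) (-3,1) (-3,1) (-3,1) (4,-1) (4,-1) (-2,-3) (-2,-3)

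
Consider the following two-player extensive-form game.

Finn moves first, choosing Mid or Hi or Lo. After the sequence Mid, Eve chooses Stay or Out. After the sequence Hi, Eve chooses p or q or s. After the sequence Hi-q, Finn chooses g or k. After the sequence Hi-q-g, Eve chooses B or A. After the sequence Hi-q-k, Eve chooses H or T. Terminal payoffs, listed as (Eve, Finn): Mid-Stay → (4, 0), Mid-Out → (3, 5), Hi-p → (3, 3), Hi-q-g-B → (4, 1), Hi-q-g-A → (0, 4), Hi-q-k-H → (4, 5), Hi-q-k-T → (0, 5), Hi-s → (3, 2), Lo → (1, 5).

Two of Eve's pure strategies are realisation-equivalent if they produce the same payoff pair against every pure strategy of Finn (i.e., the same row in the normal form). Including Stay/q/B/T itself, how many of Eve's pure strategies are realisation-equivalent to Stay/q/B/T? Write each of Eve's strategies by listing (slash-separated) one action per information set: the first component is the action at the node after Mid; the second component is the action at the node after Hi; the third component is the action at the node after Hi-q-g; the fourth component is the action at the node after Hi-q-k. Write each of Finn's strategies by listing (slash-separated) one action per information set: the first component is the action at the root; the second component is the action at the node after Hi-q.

Row for Stay/q/B/T (columns Mid/g, Mid/k, Hi/g, Hi/k, Lo/g, Lo/k): (4,0) (4,0) (4,1) (0,5) (1,5) (1,5).
Every one of Eve's information sets is on the play path for some reply by Finn when Eve follows Stay/q/B/T.
Changing the action at any of them therefore changes at least one column, so only Stay/q/B/T itself gives this row.

1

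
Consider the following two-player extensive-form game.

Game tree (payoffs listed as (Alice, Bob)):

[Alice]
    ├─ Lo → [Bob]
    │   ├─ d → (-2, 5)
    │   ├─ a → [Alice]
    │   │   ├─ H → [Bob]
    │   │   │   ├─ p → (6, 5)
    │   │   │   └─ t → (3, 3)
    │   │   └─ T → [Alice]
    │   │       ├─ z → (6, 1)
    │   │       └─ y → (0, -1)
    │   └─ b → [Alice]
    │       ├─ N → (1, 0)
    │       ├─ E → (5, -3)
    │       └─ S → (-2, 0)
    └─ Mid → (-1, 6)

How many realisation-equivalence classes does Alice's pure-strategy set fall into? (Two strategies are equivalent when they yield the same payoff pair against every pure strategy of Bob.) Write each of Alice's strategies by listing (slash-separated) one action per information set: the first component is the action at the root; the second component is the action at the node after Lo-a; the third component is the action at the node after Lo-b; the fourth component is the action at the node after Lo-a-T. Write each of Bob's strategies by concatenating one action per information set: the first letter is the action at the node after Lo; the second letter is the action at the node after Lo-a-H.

Alice has 24 pure strategies: Lo/H/N/z, Lo/H/N/y, Lo/H/E/z, Lo/H/E/y, Lo/H/S/z, Lo/H/S/y, Lo/T/N/z, Lo/T/N/y, Lo/T/E/z, Lo/T/E/y, Lo/T/S/z, Lo/T/S/y, Mid/H/N/z, Mid/H/N/y, Mid/H/E/z, Mid/H/E/y, Mid/H/S/z, Mid/H/S/y, Mid/T/N/z, Mid/T/N/y, Mid/T/E/z, Mid/T/E/y, Mid/T/S/z, Mid/T/S/y. Columns: dp, dt, ap, at, bp, bt.
{Lo/H/N/z, Lo/H/N/y} → row (-2,5) (-2,5) (6,5) (3,3) (1,0) (1,0)
{Lo/H/E/z, Lo/H/E/y} → row (-2,5) (-2,5) (6,5) (3,3) (5,-3) (5,-3)
{Lo/H/S/z, Lo/H/S/y} → row (-2,5) (-2,5) (6,5) (3,3) (-2,0) (-2,0)
{Lo/T/N/z} → row (-2,5) (-2,5) (6,1) (6,1) (1,0) (1,0)
{Lo/T/N/y} → row (-2,5) (-2,5) (0,-1) (0,-1) (1,0) (1,0)
{Lo/T/E/z} → row (-2,5) (-2,5) (6,1) (6,1) (5,-3) (5,-3)
{Lo/T/E/y} → row (-2,5) (-2,5) (0,-1) (0,-1) (5,-3) (5,-3)
{Lo/T/S/z} → row (-2,5) (-2,5) (6,1) (6,1) (-2,0) (-2,0)
{Lo/T/S/y} → row (-2,5) (-2,5) (0,-1) (0,-1) (-2,0) (-2,0)
{Mid/H/N/z, Mid/H/N/y, Mid/H/E/z, Mid/H/E/y, Mid/H/S/z, Mid/H/S/y, Mid/T/N/z, Mid/T/N/y, Mid/T/E/z, Mid/T/E/y, Mid/T/S/z, Mid/T/S/y} → row (-1,6) (-1,6) (-1,6) (-1,6) (-1,6) (-1,6)
That's 10 distinct rows out of 24 strategies.

10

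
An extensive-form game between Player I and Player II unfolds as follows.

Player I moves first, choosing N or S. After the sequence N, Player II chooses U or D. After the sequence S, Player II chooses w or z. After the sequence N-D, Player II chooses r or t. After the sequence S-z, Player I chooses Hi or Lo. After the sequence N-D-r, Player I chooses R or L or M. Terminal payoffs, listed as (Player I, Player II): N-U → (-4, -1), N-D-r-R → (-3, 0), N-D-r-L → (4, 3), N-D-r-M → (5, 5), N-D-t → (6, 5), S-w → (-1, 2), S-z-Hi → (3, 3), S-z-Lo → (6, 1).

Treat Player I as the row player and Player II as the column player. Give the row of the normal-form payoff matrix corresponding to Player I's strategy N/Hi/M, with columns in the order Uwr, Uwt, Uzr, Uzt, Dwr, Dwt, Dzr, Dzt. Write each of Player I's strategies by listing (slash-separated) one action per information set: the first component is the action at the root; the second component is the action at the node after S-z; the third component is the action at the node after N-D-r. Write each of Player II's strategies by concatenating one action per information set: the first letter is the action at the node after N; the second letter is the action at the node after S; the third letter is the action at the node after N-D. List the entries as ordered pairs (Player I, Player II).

(-4,-1) (-4,-1) (-4,-1) (-4,-1) (5,5) (6,5) (5,5) (6,5)

vs Uwr: Player I plays N → Player II plays U at [N] → (-4, -1)
vs Uwt: Player I plays N → Player II plays U at [N] → (-4, -1)
vs Uzr: Player I plays N → Player II plays U at [N] → (-4, -1)
vs Uzt: Player I plays N → Player II plays U at [N] → (-4, -1)
vs Dwr: Player I plays N → Player II plays D at [N] → Player II plays r at [N-D] → Player I plays M at [N-D-r] → (5, 5)
vs Dwt: Player I plays N → Player II plays D at [N] → Player II plays t at [N-D] → (6, 5)
vs Dzr: Player I plays N → Player II plays D at [N] → Player II plays r at [N-D] → Player I plays M at [N-D-r] → (5, 5)
vs Dzt: Player I plays N → Player II plays D at [N] → Player II plays t at [N-D] → (6, 5)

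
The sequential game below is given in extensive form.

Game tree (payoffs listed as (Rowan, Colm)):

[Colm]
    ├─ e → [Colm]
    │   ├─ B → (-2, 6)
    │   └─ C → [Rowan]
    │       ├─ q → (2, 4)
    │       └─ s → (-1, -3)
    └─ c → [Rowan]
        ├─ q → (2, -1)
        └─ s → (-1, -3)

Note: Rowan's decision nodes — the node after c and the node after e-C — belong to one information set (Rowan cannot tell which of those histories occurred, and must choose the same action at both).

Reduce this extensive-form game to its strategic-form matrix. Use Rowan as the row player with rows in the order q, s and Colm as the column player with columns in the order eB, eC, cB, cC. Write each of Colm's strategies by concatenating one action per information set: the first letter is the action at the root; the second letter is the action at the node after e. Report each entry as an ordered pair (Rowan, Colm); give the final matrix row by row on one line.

Row q: eB→(-2,6), eC→(2,4), cB→(2,-1), cC→(2,-1)
Row s: eB→(-2,6), eC→(-1,-3), cB→(-1,-3), cC→(-1,-3)

q: (-2,6) (2,4) (2,-1) (2,-1) | s: (-2,6) (-1,-3) (-1,-3) (-1,-3)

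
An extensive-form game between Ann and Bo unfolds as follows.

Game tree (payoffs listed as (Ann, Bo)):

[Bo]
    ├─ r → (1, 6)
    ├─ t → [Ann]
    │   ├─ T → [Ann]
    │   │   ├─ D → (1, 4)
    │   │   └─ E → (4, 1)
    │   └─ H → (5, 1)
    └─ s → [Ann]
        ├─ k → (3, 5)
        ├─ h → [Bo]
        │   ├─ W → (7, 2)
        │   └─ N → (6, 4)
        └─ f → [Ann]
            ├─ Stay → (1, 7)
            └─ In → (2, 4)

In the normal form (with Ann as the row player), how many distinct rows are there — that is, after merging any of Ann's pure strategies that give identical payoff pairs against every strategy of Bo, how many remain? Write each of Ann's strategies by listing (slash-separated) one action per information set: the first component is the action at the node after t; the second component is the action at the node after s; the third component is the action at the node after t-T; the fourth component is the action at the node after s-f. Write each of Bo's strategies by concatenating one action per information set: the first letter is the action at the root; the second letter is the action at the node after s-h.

Ann has 24 pure strategies: T/k/D/Stay, T/k/D/In, T/k/E/Stay, T/k/E/In, T/h/D/Stay, T/h/D/In, T/h/E/Stay, T/h/E/In, T/f/D/Stay, T/f/D/In, T/f/E/Stay, T/f/E/In, H/k/D/Stay, H/k/D/In, H/k/E/Stay, H/k/E/In, H/h/D/Stay, H/h/D/In, H/h/E/Stay, H/h/E/In, H/f/D/Stay, H/f/D/In, H/f/E/Stay, H/f/E/In. Columns: rW, rN, tW, tN, sW, sN.
{T/k/D/Stay, T/k/D/In} → row (1,6) (1,6) (1,4) (1,4) (3,5) (3,5)
{T/k/E/Stay, T/k/E/In} → row (1,6) (1,6) (4,1) (4,1) (3,5) (3,5)
{T/h/D/Stay, T/h/D/In} → row (1,6) (1,6) (1,4) (1,4) (7,2) (6,4)
{T/h/E/Stay, T/h/E/In} → row (1,6) (1,6) (4,1) (4,1) (7,2) (6,4)
{T/f/D/Stay} → row (1,6) (1,6) (1,4) (1,4) (1,7) (1,7)
{T/f/D/In} → row (1,6) (1,6) (1,4) (1,4) (2,4) (2,4)
{T/f/E/Stay} → row (1,6) (1,6) (4,1) (4,1) (1,7) (1,7)
{T/f/E/In} → row (1,6) (1,6) (4,1) (4,1) (2,4) (2,4)
{H/k/D/Stay, H/k/D/In, H/k/E/Stay, H/k/E/In} → row (1,6) (1,6) (5,1) (5,1) (3,5) (3,5)
{H/h/D/Stay, H/h/D/In, H/h/E/Stay, H/h/E/In} → row (1,6) (1,6) (5,1) (5,1) (7,2) (6,4)
{H/f/D/Stay, H/f/E/Stay} → row (1,6) (1,6) (5,1) (5,1) (1,7) (1,7)
{H/f/D/In, H/f/E/In} → row (1,6) (1,6) (5,1) (5,1) (2,4) (2,4)
That's 12 distinct rows out of 24 strategies.

12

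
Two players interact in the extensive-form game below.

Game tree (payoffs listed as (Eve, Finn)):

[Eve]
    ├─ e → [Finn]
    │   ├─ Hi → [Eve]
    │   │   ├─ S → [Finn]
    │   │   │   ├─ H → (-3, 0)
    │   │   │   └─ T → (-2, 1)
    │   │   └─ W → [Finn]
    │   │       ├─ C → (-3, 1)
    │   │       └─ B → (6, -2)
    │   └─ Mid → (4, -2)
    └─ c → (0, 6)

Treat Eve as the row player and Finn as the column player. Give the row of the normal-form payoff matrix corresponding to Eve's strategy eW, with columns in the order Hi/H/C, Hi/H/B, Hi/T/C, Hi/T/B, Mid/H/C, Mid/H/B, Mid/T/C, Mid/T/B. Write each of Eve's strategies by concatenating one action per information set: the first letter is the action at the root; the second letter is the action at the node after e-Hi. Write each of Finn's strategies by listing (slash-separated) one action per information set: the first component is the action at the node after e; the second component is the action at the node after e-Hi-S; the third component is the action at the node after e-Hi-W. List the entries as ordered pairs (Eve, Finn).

(-3,1) (6,-2) (-3,1) (6,-2) (4,-2) (4,-2) (4,-2) (4,-2)

vs Hi/H/C: Eve plays e → Finn plays Hi at [e] → Eve plays W at [e-Hi] → Finn plays C at [e-Hi-W] → (-3, 1)
vs Hi/H/B: Eve plays e → Finn plays Hi at [e] → Eve plays W at [e-Hi] → Finn plays B at [e-Hi-W] → (6, -2)
vs Hi/T/C: Eve plays e → Finn plays Hi at [e] → Eve plays W at [e-Hi] → Finn plays C at [e-Hi-W] → (-3, 1)
vs Hi/T/B: Eve plays e → Finn plays Hi at [e] → Eve plays W at [e-Hi] → Finn plays B at [e-Hi-W] → (6, -2)
vs Mid/H/C: Eve plays e → Finn plays Mid at [e] → (4, -2)
vs Mid/H/B: Eve plays e → Finn plays Mid at [e] → (4, -2)
vs Mid/T/C: Eve plays e → Finn plays Mid at [e] → (4, -2)
vs Mid/T/B: Eve plays e → Finn plays Mid at [e] → (4, -2)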